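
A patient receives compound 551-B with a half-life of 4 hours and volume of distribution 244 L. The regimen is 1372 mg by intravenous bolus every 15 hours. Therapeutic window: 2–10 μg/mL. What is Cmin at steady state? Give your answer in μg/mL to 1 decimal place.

0.5 μg/mL

k = ln2/t½ = ln2/4 ≈ 0.173287 h⁻¹; fraction remaining f = e^(−kτ) = e^(−0.173287×15) ≈ 0.0743.
Accumulation ratio R = 1/(1 − f) ≈ 1/0.9257 ≈ 1.0803.
Single-dose peak C₀ = D/Vd = 1372/244 ≈ 5.623 μg/mL.
Steady-state peak Cmax,ss = C₀·R ≈ 5.623 × 1.0803 ≈ 6.075 μg/mL.
One interval later, Cmin,ss = Cmax,ss·e^(−kτ) ≈ 6.075 × 0.0743 ≈ 0.451 μg/mL.
Trough 0.5 μg/mL vs MEC 2 μg/mL: subtherapeutic.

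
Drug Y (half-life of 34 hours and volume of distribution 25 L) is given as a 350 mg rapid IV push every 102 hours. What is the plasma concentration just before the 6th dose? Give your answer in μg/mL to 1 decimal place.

f = (1/2)^(τ/t½) = (1/2)^(102/34) ≈ 0.1250.
C₀ = D/Vd = 350/25 ≈ 14.000 μg/mL.
Before the 6th dose, 5 doses have been given. Superposition: Cmin = C₀·(f + f² + … + f^5).
≈ 14.000 × (0.1250 + 0.0156 + 0.0020 + 0.0002 + 0.0000) ≈ 14.000 × 0.1428 ≈ 1.999 μg/mL.

2.0 μg/mL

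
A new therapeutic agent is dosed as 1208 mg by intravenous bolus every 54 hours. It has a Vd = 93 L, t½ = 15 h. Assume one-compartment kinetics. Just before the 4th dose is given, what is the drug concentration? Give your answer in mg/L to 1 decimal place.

f = (1/2)^(τ/t½) = (1/2)^(54/15) ≈ 0.0825.
C₀ = D/Vd = 1208/93 ≈ 12.989 mg/L.
Before the 4th dose, 3 doses have been given. Superposition: Cmin = C₀·(f + f² + … + f^3).
≈ 12.989 × (0.0825 + 0.0068 + 0.0006) ≈ 12.989 × 0.0899 ≈ 1.168 mg/L.

1.2 mg/L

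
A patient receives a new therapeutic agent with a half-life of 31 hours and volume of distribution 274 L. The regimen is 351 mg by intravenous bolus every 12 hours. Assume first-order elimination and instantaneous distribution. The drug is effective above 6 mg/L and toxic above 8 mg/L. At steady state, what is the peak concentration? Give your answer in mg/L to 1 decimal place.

5.4 mg/L

Over one 12-h interval, 12/31 ≈ 0.3871 half-lives elapse, leaving f ≈ 0.7647 of each dose.
At steady state, accumulation factor R = 1/(1 − e^(−kτ)) ≈ 4.2499.
Single-dose peak C₀ = D/Vd = 351/274 ≈ 1.281 mg/L.
Steady-state peak Cmax,ss = C₀·R ≈ 1.281 × 4.2499 ≈ 5.444 mg/L.
Peak 5.4 mg/L vs MTC 8 mg/L: below toxic threshold.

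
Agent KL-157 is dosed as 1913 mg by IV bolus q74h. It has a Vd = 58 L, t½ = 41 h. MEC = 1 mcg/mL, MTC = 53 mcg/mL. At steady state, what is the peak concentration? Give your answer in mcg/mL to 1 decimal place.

τ/t½ = 74/41 ≈ 1.8049, so fraction remaining f = (1/2)^(74/41) ≈ 0.2862.
At steady state, accumulation factor R = 1/(1 − e^(−kτ)) ≈ 1.4010.
Each bolus raises the concentration by D/Vd = 1913/58 ≈ 32.983 mcg/mL.
Cmax,ss = C₀/(1 − f) ≈ 32.983/0.7138 ≈ 46.208 mcg/mL.
Peak 46.2 mcg/mL vs MTC 53 mcg/mL: below toxic threshold.

46.2 mcg/mL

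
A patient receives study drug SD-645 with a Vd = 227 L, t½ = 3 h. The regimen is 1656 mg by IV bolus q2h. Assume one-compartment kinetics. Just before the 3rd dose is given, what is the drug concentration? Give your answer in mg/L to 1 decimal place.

7.5 mg/L

f = (1/2)^(τ/t½) = (1/2)^(2/3) ≈ 0.6300.
C₀ = D/Vd = 1656/227 ≈ 7.295 mg/L.
Before the 3rd dose, 2 doses have been given. Superposition: Cmin = C₀·(f + f²).
≈ 7.295 × (0.6300 + 0.3969) ≈ 7.295 × 1.0269 ≈ 7.491 mg/L.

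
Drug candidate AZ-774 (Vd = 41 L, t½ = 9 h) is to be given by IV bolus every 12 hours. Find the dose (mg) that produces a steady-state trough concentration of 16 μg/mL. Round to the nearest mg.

997 mg

τ/t½ = 12/9 ≈ 1.3333, so f = (1/2)^(12/9) ≈ 0.396850.
Cmin,ss = (D/Vd)·f/(1−f), so D = Cmin,ss·Vd·(1−f)/f.
D = 16 × 41 × (1−f)/f ≈ 16 × 41 × 1.51984 ≈ 997.02 mg.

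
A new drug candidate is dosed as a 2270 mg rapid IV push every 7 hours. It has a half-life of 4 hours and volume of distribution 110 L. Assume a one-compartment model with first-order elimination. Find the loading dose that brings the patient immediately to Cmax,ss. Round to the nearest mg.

f = (1/2)^(7/4) ≈ 0.297302; accumulation ratio R = 1/(1−f) ≈ 1.42309.
Loading dose to hit Cmax,ss on first dose: D_load = D_maint·R ≈ 2270 × 1.42309 ≈ 3230.41 mg.

3230 mg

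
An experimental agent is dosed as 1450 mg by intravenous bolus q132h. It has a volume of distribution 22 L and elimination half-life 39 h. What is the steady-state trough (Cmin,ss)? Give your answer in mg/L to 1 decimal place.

τ/t½ = 132/39 ≈ 3.3846, so fraction remaining f = (1/2)^(132/39) ≈ 0.0957.
Accumulation ratio R = 1/(1 − f) ≈ 1/0.9043 ≈ 1.1058.
Each bolus raises the concentration by D/Vd = 1450/22 ≈ 65.909 mg/L.
Cmax,ss = C₀/(1 − f) ≈ 65.909/0.9043 ≈ 72.884 mg/L.
One interval later, Cmin,ss = Cmax,ss·e^(−kτ) ≈ 72.884 × 0.0957 ≈ 6.975 mg/L.

7.0 mg/L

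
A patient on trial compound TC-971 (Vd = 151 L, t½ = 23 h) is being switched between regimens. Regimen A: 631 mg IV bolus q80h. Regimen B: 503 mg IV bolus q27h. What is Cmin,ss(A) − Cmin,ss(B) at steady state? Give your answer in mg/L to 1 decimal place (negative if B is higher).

-2.2 mg/L

Regimen A: f = (1/2)^(80/23) ≈ 0.0897; Cmin,ss = (631/151)·f/(1−f) ≈ 0.412 mg/L.
Regimen B: f = (1/2)^(27/23) ≈ 0.4432; Cmin,ss = (503/151)·f/(1−f) ≈ 2.651 mg/L.
Difference ≈ 0.412 − 2.651 ≈ -2.239 mg/L.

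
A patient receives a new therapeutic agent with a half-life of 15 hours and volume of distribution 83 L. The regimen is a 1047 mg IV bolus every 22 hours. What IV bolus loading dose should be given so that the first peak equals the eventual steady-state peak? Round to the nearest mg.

1641 mg

f = (1/2)^(22/15) ≈ 0.361817; accumulation ratio R = 1/(1−f) ≈ 1.56695.
Loading dose to hit Cmax,ss on first dose: D_load = D_maint·R ≈ 1047 × 1.56695 ≈ 1640.60 mg.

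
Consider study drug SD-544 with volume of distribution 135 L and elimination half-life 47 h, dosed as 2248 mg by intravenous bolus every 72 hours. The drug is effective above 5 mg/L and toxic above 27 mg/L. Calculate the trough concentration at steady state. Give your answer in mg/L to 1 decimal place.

8.8 mg/L

Over one 72-h interval, 72/47 ≈ 1.5319 half-lives elapse, leaving f ≈ 0.3458 of each dose.
Single-dose peak C₀ = D/Vd = 2248/135 ≈ 16.652 mg/L.
Steady-state trough Cmin,ss = C₀·f/(1−f) ≈ 16.652 × 0.3458/0.6542 ≈ 8.802 mg/L.
Trough 8.8 mg/L vs MEC 5 mg/L: adequate.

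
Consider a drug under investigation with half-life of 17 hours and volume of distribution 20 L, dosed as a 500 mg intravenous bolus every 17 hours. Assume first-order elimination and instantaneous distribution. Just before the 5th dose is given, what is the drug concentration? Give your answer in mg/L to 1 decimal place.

f = (1/2)^(τ/t½) = (1/2)^(17/17) ≈ 0.5000.
C₀ = D/Vd = 500/20 ≈ 25.000 mg/L.
Before the 5th dose, 4 doses have been given. Superposition: Cmin = C₀·(f + f² + … + f^4).
≈ 25.000 × (0.5000 + 0.2500 + 0.1250 + 0.0625) ≈ 25.000 × 0.9375 ≈ 23.438 mg/L.

23.4 mg/L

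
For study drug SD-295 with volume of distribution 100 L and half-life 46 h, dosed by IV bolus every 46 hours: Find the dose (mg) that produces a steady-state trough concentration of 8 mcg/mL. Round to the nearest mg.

τ/t½ = 46/46 ≈ 1, so f = (1/2)^(46/46) ≈ 0.500000.
Cmin,ss = (D/Vd)·f/(1−f), so D = Cmin,ss·Vd·(1−f)/f.
D = 8 × 100 × (1−f)/f ≈ 8 × 100 × 1.00000 ≈ 800.00 mg.

800 mg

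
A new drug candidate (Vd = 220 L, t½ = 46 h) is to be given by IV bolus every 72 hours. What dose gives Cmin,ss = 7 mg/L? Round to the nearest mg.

τ/t½ = 72/46 ≈ 1.5652, so f = (1/2)^(72/46) ≈ 0.337927.
Cmin,ss = (D/Vd)·f/(1−f), so D = Cmin,ss·Vd·(1−f)/f.
D = 7 × 220 × (1−f)/f ≈ 7 × 220 × 1.95922 ≈ 3017.20 mg.

3017 mg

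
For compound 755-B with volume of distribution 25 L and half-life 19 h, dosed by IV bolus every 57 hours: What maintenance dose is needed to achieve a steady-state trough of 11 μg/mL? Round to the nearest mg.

τ/t½ = 57/19 ≈ 3, so f = (1/2)^(57/19) ≈ 0.125000.
Cmin,ss = (D/Vd)·f/(1−f), so D = Cmin,ss·Vd·(1−f)/f.
D = 11 × 25 × (1−f)/f ≈ 11 × 25 × 7.00000 ≈ 1925.00 mg.

1925 mg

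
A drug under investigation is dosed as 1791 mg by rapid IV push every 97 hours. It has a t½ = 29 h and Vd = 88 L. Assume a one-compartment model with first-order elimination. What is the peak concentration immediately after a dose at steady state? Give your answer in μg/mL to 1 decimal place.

22.6 μg/mL

Over one 97-h interval, 97/29 ≈ 3.3448 half-lives elapse, leaving f ≈ 0.0984 of each dose.
Accumulation ratio R = 1/(1 − f) ≈ 1/0.9016 ≈ 1.1091.
Single-dose peak C₀ = D/Vd = 1791/88 ≈ 20.352 μg/mL.
Steady-state peak Cmax,ss = C₀·R ≈ 20.352 × 1.1091 ≈ 22.572 μg/mL.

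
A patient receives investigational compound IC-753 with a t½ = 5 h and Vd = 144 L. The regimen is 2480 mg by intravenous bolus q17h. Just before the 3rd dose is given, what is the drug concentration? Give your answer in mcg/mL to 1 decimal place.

1.8 mcg/mL

f = (1/2)^(τ/t½) = (1/2)^(17/5) ≈ 0.0947.
C₀ = D/Vd = 2480/144 ≈ 17.222 mcg/mL.
Before the 3rd dose, 2 doses have been given. Superposition: Cmin = C₀·(f + f²).
≈ 17.222 × (0.0947 + 0.0090) ≈ 17.222 × 0.1037 ≈ 1.786 mcg/mL.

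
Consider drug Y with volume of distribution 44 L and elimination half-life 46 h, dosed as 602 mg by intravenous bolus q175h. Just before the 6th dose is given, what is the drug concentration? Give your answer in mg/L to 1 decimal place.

1.1 mg/L

f = (1/2)^(τ/t½) = (1/2)^(175/46) ≈ 0.0716.
C₀ = D/Vd = 602/44 ≈ 13.682 mg/L.
Before the 6th dose, 5 doses have been given. Superposition: Cmin = C₀·(f + f² + … + f^5).
≈ 13.682 × (0.0716 + 0.0051 + 0.0004 + 0.0000 + 0.0000) ≈ 13.682 × 0.0771 ≈ 1.055 mg/L.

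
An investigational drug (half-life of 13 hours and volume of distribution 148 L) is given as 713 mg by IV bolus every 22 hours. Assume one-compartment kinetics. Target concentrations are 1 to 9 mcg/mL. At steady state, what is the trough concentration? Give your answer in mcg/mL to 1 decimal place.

k = ln2/t½ = ln2/13 ≈ 0.053319 h⁻¹; fraction remaining f = e^(−kτ) = e^(−0.053319×22) ≈ 0.3094.
Each bolus raises the concentration by D/Vd = 713/148 ≈ 4.818 mcg/mL.
Steady-state trough Cmin,ss = C₀·f/(1−f) ≈ 4.818 × 0.3094/0.6906 ≈ 2.159 mcg/mL.
Trough 2.2 mcg/mL vs MEC 1 mcg/mL: adequate.

2.2 mcg/mL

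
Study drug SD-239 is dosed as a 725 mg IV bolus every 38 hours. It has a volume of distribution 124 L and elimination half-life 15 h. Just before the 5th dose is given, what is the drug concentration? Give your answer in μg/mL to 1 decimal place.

1.2 μg/mL

f = (1/2)^(τ/t½) = (1/2)^(38/15) ≈ 0.1727.
C₀ = D/Vd = 725/124 ≈ 5.847 μg/mL.
Before the 5th dose, 4 doses have been given. Superposition: Cmin = C₀·(f + f² + … + f^4).
≈ 5.847 × (0.1727 + 0.0298 + 0.0052 + 0.0009) ≈ 5.847 × 0.2086 ≈ 1.220 μg/mL.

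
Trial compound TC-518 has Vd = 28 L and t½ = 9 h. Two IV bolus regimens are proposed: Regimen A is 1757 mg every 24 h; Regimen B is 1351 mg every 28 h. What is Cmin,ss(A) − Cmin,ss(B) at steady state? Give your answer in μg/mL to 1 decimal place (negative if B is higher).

Regimen A: f = (1/2)^(24/9) ≈ 0.1575; Cmin,ss = (1757/28)·f/(1−f) ≈ 11.731 μg/mL.
Regimen B: f = (1/2)^(28/9) ≈ 0.1157; Cmin,ss = (1351/28)·f/(1−f) ≈ 6.313 μg/mL.
Difference ≈ 11.731 − 6.313 ≈ 5.418 μg/mL.

5.4 μg/mL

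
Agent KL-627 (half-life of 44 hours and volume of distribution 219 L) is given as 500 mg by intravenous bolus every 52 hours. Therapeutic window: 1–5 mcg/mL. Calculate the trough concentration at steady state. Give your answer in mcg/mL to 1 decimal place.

Over one 52-h interval, 52/44 ≈ 1.1818 half-lives elapse, leaving f ≈ 0.4408 of each dose.
Each bolus raises the concentration by D/Vd = 500/219 ≈ 2.283 mcg/mL.
Steady-state trough Cmin,ss = C₀·f/(1−f) ≈ 2.283 × 0.4408/0.5592 ≈ 1.800 mcg/mL.
Trough 1.8 mcg/mL vs MEC 1 mcg/mL: adequate.

1.8 mcg/mL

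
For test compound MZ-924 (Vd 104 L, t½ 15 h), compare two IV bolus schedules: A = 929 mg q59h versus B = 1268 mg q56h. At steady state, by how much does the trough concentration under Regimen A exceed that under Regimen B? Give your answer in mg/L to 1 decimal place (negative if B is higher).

-0.4 mg/L

Regimen A: f = (1/2)^(59/15) ≈ 0.0655; Cmin,ss = (929/104)·f/(1−f) ≈ 0.626 mg/L.
Regimen B: f = (1/2)^(56/15) ≈ 0.0752; Cmin,ss = (1268/104)·f/(1−f) ≈ 0.991 mg/L.
Difference ≈ 0.626 − 0.991 ≈ -0.365 mg/L.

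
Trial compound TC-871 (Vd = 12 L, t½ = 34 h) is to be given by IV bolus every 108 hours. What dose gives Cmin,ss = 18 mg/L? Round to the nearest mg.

τ/t½ = 108/34 ≈ 3.1765, so f = (1/2)^(108/34) ≈ 0.110608.
Cmin,ss = (D/Vd)·f/(1−f), so D = Cmin,ss·Vd·(1−f)/f.
D = 18 × 12 × (1−f)/f ≈ 18 × 12 × 8.04094 ≈ 1736.84 mg.

1737 mg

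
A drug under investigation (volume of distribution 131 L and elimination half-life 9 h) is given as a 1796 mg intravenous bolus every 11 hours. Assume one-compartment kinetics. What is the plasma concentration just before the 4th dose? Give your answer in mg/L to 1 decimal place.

f = (1/2)^(τ/t½) = (1/2)^(11/9) ≈ 0.4286.
C₀ = D/Vd = 1796/131 ≈ 13.710 mg/L.
Before the 4th dose, 3 doses have been given. Superposition: Cmin = C₀·(f + f² + … + f^3).
≈ 13.710 × (0.4286 + 0.1837 + 0.0787) ≈ 13.710 × 0.6910 ≈ 9.474 mg/L.

9.5 mg/L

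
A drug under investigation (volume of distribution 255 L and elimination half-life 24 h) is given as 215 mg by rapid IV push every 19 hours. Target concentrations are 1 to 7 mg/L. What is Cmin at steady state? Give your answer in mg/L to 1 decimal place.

k = ln2/t½ = ln2/24 ≈ 0.028881 h⁻¹; fraction remaining f = e^(−kτ) = e^(−0.028881×19) ≈ 0.5777.
At steady state, accumulation factor R = 1/(1 − e^(−kτ)) ≈ 2.3680.
Each bolus raises the concentration by D/Vd = 215/255 ≈ 0.843 mg/L.
Cmax,ss = C₀/(1 − f) ≈ 0.843/0.4223 ≈ 1.996 mg/L.
One interval later, Cmin,ss = Cmax,ss·e^(−kτ) ≈ 1.996 × 0.5777 ≈ 1.153 mg/L.
Trough 1.2 mg/L vs MEC 1 mg/L: adequate.

1.2 mg/L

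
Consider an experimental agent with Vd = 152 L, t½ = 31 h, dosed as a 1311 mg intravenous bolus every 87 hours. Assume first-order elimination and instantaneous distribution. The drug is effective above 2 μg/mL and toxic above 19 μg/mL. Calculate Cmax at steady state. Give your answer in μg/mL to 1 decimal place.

Over one 87-h interval, 87/31 ≈ 2.8065 half-lives elapse, leaving f ≈ 0.1429 of each dose.
At steady state, accumulation factor R = 1/(1 − e^(−kτ)) ≈ 1.1667.
Each bolus raises the concentration by D/Vd = 1311/152 ≈ 8.625 μg/mL.
Steady-state peak Cmax,ss = C₀·R ≈ 8.625 × 1.1667 ≈ 10.063 μg/mL.
Peak 10.1 μg/mL vs MTC 19 μg/mL: below toxic threshold.

10.1 μg/mL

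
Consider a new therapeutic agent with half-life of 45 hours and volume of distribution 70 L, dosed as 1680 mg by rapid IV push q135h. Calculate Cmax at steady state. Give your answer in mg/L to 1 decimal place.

The dosing interval is 3 half-lives, so f = 2^(−3) = 0.125.
Accumulation ratio R = 1/(1 − f) = 1/0.875 = 8/7.
Single-dose peak C₀ = D/Vd = 1680/70 = 24 mg/L.
Steady-state peak Cmax,ss = C₀·R = 24 × 8/7 ≈ 27.429 mg/L.

27.4 mg/L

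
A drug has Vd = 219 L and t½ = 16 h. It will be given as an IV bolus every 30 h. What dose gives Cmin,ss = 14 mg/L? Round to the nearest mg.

τ/t½ = 30/16 ≈ 1.875, so f = (1/2)^(30/16) ≈ 0.272627.
Cmin,ss = (D/Vd)·f/(1−f), so D = Cmin,ss·Vd·(1−f)/f.
D = 14 × 219 × (1−f)/f ≈ 14 × 219 × 2.66802 ≈ 8180.15 mg.

8180 mg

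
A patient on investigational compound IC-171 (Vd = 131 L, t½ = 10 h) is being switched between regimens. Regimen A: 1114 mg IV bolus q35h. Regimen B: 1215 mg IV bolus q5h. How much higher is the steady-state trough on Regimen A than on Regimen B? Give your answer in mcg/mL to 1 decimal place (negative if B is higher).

Regimen A: f = (1/2)^(35/10) ≈ 0.0884; Cmin,ss = (1114/131)·f/(1−f) ≈ 0.825 mcg/mL.
Regimen B: f = (1/2)^(5/10) ≈ 0.7071; Cmin,ss = (1215/131)·f/(1−f) ≈ 22.391 mcg/mL.
Difference ≈ 0.825 − 22.391 ≈ -21.566 mcg/mL.

-21.6 mcg/mL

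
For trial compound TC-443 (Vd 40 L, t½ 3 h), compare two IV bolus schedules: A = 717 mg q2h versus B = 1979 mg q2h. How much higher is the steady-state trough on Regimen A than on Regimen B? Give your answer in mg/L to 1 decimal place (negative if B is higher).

-53.7 mg/L

Regimen A: f = (1/2)^(2/3) ≈ 0.6300; Cmin,ss = (717/40)·f/(1−f) ≈ 30.521 mg/L.
Regimen B: f = (1/2)^(2/3) ≈ 0.6300; Cmin,ss = (1979/40)·f/(1−f) ≈ 84.241 mg/L.
Difference ≈ 30.521 − 84.241 ≈ -53.720 mg/L.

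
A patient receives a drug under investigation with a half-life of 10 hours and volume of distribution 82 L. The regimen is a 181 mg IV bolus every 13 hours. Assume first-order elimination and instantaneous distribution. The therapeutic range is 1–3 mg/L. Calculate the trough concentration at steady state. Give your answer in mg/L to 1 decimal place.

Over one 13-h interval, 13/10 ≈ 1.3 half-lives elapse, leaving f ≈ 0.4061 of each dose.
Accumulation ratio R = 1/(1 − f) ≈ 1/0.5939 ≈ 1.6838.
Single-dose peak C₀ = D/Vd = 181/82 ≈ 2.207 mg/L.
Steady-state peak Cmax,ss = C₀·R ≈ 2.207 × 1.6838 ≈ 3.716 mg/L.
Steady-state trough Cmin,ss = Cmax,ss·f ≈ 3.716 × 0.4061 ≈ 1.509 mg/L.
Trough 1.5 mg/L vs MEC 1 mg/L: adequate.

1.5 mg/L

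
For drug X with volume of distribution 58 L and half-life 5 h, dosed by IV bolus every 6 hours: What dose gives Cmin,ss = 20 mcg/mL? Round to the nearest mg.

τ/t½ = 6/5 ≈ 1.2, so f = (1/2)^(6/5) ≈ 0.435275.
Cmin,ss = (D/Vd)·f/(1−f), so D = Cmin,ss·Vd·(1−f)/f.
D = 20 × 58 × (1−f)/f ≈ 20 × 58 × 1.29740 ≈ 1504.98 mg.

1505 mg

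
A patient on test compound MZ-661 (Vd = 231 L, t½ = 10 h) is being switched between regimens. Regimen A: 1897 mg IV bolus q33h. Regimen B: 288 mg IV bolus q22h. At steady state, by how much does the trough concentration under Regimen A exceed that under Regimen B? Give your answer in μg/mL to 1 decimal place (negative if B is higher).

0.6 μg/mL

Regimen A: f = (1/2)^(33/10) ≈ 0.1015; Cmin,ss = (1897/231)·f/(1−f) ≈ 0.928 μg/mL.
Regimen B: f = (1/2)^(22/10) ≈ 0.2176; Cmin,ss = (288/231)·f/(1−f) ≈ 0.347 μg/mL.
Difference ≈ 0.928 − 0.347 ≈ 0.581 μg/mL.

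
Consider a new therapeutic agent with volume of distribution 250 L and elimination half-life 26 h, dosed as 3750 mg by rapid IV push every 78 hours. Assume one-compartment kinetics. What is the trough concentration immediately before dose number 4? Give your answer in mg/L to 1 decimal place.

f = (1/2)^(τ/t½) = (1/2)^(78/26) ≈ 0.1250.
C₀ = D/Vd = 3750/250 ≈ 15.000 mg/L.
Before the 4th dose, 3 doses have been given. Superposition: Cmin = C₀·(f + f² + … + f^3).
≈ 15.000 × (0.1250 + 0.0156 + 0.0020) ≈ 15.000 × 0.1426 ≈ 2.139 mg/L.

2.1 mg/L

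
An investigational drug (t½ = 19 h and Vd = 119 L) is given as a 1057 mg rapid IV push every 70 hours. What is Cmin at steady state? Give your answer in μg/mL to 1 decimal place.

0.7 μg/mL

Over one 70-h interval, 70/19 ≈ 3.6842 half-lives elapse, leaving f ≈ 0.0778 of each dose.
At steady state, accumulation factor R = 1/(1 − e^(−kτ)) ≈ 1.0844.
Single-dose peak C₀ = D/Vd = 1057/119 ≈ 8.882 μg/mL.
Steady-state peak Cmax,ss = C₀·R ≈ 8.882 × 1.0844 ≈ 9.632 μg/mL.
Steady-state trough Cmin,ss = Cmax,ss·f ≈ 9.632 × 0.0778 ≈ 0.749 μg/mL.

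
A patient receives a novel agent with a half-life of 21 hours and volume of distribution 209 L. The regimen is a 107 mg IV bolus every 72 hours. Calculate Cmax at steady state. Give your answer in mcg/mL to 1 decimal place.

0.6 mcg/mL

Over one 72-h interval, 72/21 ≈ 3.4286 half-lives elapse, leaving f ≈ 0.0929 of each dose.
Accumulation ratio R = 1/(1 − f) ≈ 1/0.9071 ≈ 1.1024.
Single-dose peak C₀ = D/Vd = 107/209 ≈ 0.512 mcg/mL.
Steady-state peak Cmax,ss = C₀·R ≈ 0.512 × 1.1024 ≈ 0.564 mcg/mL.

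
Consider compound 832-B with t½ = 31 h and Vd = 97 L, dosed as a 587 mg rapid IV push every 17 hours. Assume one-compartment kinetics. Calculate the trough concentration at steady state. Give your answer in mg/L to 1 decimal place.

Over one 17-h interval, 17/31 ≈ 0.54839 half-lives elapse, leaving f ≈ 0.6838 of each dose.
Single-dose peak C₀ = D/Vd = 587/97 ≈ 6.052 mg/L.
Steady-state trough Cmin,ss = C₀·f/(1−f) ≈ 6.052 × 0.6838/0.3162 ≈ 13.088 mg/L.

13.1 mg/L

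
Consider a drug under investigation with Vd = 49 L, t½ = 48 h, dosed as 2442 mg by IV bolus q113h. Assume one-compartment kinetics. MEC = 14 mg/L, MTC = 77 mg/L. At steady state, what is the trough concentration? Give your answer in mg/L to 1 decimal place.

12.1 mg/L

τ/t½ = 113/48 ≈ 2.3542, so fraction remaining f = (1/2)^(113/48) ≈ 0.1956.
Single-dose peak C₀ = D/Vd = 2442/49 ≈ 49.837 mg/L.
Steady-state trough Cmin,ss = C₀·f/(1−f) ≈ 49.837 × 0.1956/0.8044 ≈ 12.118 mg/L.
Trough 12.1 mg/L vs MEC 14 mg/L: subtherapeutic.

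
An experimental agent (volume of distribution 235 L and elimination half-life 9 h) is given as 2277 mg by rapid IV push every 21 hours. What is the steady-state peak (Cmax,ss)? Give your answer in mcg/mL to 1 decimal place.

12.1 mcg/mL

τ/t½ = 21/9 ≈ 2.3333, so fraction remaining f = (1/2)^(21/9) ≈ 0.1984.
At steady state, accumulation factor R = 1/(1 − e^(−kτ)) ≈ 1.2475.
Each bolus raises the concentration by D/Vd = 2277/235 ≈ 9.689 mcg/mL.
Steady-state peak Cmax,ss = C₀·R ≈ 9.689 × 1.2475 ≈ 12.087 mcg/mL.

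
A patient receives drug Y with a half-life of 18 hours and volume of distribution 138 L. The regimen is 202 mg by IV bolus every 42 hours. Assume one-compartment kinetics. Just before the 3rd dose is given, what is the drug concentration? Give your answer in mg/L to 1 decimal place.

0.3 mg/L

f = (1/2)^(τ/t½) = (1/2)^(42/18) ≈ 0.1984.
C₀ = D/Vd = 202/138 ≈ 1.464 mg/L.
Before the 3rd dose, 2 doses have been given. Superposition: Cmin = C₀·(f + f²).
≈ 1.464 × (0.1984 + 0.0394) ≈ 1.464 × 0.2378 ≈ 0.348 mg/L.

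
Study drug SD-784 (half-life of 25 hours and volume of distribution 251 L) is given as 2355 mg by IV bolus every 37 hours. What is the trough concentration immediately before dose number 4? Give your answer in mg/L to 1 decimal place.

f = (1/2)^(τ/t½) = (1/2)^(37/25) ≈ 0.3585.
C₀ = D/Vd = 2355/251 ≈ 9.382 mg/L.
Before the 4th dose, 3 doses have been given. Superposition: Cmin = C₀·(f + f² + … + f^3).
≈ 9.382 × (0.3585 + 0.1285 + 0.0461) ≈ 9.382 × 0.5331 ≈ 5.002 mg/L.

5.0 mg/L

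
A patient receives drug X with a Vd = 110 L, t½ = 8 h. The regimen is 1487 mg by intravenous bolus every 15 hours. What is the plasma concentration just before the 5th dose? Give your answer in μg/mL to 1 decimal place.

f = (1/2)^(τ/t½) = (1/2)^(15/8) ≈ 0.2726.
C₀ = D/Vd = 1487/110 ≈ 13.518 μg/mL.
Before the 5th dose, 4 doses have been given. Superposition: Cmin = C₀·(f + f² + … + f^4).
≈ 13.518 × (0.2726 + 0.0743 + 0.0203 + 0.0055) ≈ 13.518 × 0.3727 ≈ 5.038 μg/mL.

5.0 μg/mL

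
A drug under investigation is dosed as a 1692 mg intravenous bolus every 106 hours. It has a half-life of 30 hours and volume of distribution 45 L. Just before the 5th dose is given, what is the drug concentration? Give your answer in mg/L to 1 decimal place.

3.6 mg/L

f = (1/2)^(τ/t½) = (1/2)^(106/30) ≈ 0.0864.
C₀ = D/Vd = 1692/45 ≈ 37.600 mg/L.
Before the 5th dose, 4 doses have been given. Superposition: Cmin = C₀·(f + f² + … + f^4).
≈ 37.600 × (0.0864 + 0.0075 + 0.0006 + 0.0001) ≈ 37.600 × 0.0946 ≈ 3.557 mg/L.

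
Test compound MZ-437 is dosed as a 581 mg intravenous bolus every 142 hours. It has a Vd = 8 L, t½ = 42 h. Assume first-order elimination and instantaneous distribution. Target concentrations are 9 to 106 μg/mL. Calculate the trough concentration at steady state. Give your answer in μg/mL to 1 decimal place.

7.7 μg/mL

k = ln2/t½ = ln2/42 ≈ 0.016504 h⁻¹; fraction remaining f = e^(−kτ) = e^(−0.016504×142) ≈ 0.0960.
At steady state, accumulation factor R = 1/(1 − e^(−kτ)) ≈ 1.1062.
Each bolus raises the concentration by D/Vd = 581/8 ≈ 72.625 μg/mL.
Steady-state peak Cmax,ss = C₀·R ≈ 72.625 × 1.1062 ≈ 80.338 μg/mL.
Steady-state trough Cmin,ss = Cmax,ss·f ≈ 80.338 × 0.0960 ≈ 7.712 μg/mL.
Trough 7.7 μg/mL vs MEC 9 μg/mL: subtherapeutic.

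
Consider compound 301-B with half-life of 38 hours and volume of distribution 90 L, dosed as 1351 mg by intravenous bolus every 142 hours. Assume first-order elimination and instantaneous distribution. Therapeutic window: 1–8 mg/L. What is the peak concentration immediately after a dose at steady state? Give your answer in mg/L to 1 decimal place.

16.2 mg/L

k = ln2/t½ = ln2/38 ≈ 0.018241 h⁻¹; fraction remaining f = e^(−kτ) = e^(−0.018241×142) ≈ 0.0750.
At steady state, accumulation factor R = 1/(1 − e^(−kτ)) ≈ 1.0811.
Single-dose peak C₀ = D/Vd = 1351/90 ≈ 15.011 mg/L.
Cmax,ss = C₀/(1 − f) ≈ 15.011/0.9250 ≈ 16.228 mg/L.
Peak 16.2 mg/L vs MTC 8 mg/L: exceeds toxic threshold.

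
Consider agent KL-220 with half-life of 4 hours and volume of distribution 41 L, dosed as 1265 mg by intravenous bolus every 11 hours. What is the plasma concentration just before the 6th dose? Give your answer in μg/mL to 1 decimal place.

f = (1/2)^(τ/t½) = (1/2)^(11/4) ≈ 0.1487.
C₀ = D/Vd = 1265/41 ≈ 30.854 μg/mL.
Before the 6th dose, 5 doses have been given. Superposition: Cmin = C₀·(f + f² + … + f^5).
≈ 30.854 × (0.1487 + 0.0221 + 0.0033 + 0.0005 + 0.0001) ≈ 30.854 × 0.1747 ≈ 5.390 μg/mL.

5.4 μg/mL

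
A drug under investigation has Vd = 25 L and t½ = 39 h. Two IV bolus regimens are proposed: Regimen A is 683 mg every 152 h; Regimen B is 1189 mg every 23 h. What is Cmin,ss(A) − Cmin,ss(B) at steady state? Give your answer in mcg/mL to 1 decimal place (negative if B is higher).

-92.2 mcg/mL

Regimen A: f = (1/2)^(152/39) ≈ 0.0671; Cmin,ss = (683/25)·f/(1−f) ≈ 1.965 mcg/mL.
Regimen B: f = (1/2)^(23/39) ≈ 0.6645; Cmin,ss = (1189/25)·f/(1−f) ≈ 94.199 mcg/mL.
Difference ≈ 1.965 − 94.199 ≈ -92.234 mcg/mL.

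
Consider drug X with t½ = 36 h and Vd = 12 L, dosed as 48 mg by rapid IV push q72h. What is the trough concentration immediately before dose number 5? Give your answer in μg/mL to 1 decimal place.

f = (1/2)^(τ/t½) = (1/2)^(72/36) ≈ 0.2500.
C₀ = D/Vd = 48/12 ≈ 4.000 μg/mL.
Before the 5th dose, 4 doses have been given. Superposition: Cmin = C₀·(f + f² + … + f^4).
≈ 4.000 × (0.2500 + 0.0625 + 0.0156 + 0.0039) ≈ 4.000 × 0.3320 ≈ 1.328 μg/mL.

1.3 μg/mL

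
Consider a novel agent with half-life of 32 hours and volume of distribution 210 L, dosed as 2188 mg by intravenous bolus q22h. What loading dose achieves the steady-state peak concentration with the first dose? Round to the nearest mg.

5772 mg

f = (1/2)^(22/32) ≈ 0.620929; accumulation ratio R = 1/(1−f) ≈ 2.63803.
Loading dose to hit Cmax,ss on first dose: D_load = D_maint·R ≈ 2188 × 2.63803 ≈ 5772.01 mg.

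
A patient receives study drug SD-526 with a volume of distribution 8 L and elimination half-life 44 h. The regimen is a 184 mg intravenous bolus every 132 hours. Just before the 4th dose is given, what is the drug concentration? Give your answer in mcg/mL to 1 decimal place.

f = (1/2)^(τ/t½) = (1/2)^(132/44) ≈ 0.1250.
C₀ = D/Vd = 184/8 ≈ 23.000 mcg/mL.
Before the 4th dose, 3 doses have been given. Superposition: Cmin = C₀·(f + f² + … + f^3).
≈ 23.000 × (0.1250 + 0.0156 + 0.0020) ≈ 23.000 × 0.1426 ≈ 3.280 mcg/mL.

3.3 mcg/mL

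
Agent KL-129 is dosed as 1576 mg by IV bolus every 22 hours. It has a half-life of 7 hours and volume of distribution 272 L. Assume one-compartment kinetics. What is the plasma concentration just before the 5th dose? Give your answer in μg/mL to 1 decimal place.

0.7 μg/mL

f = (1/2)^(τ/t½) = (1/2)^(22/7) ≈ 0.1132.
C₀ = D/Vd = 1576/272 ≈ 5.794 μg/mL.
Before the 5th dose, 4 doses have been given. Superposition: Cmin = C₀·(f + f² + … + f^4).
≈ 5.794 × (0.1132 + 0.0128 + 0.0015 + 0.0002) ≈ 5.794 × 0.1277 ≈ 0.740 μg/mL.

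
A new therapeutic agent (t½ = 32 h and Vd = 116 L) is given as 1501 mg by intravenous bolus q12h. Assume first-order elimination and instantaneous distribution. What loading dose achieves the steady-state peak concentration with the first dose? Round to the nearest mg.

6558 mg

f = (1/2)^(12/32) ≈ 0.771105; accumulation ratio R = 1/(1−f) ≈ 4.36882.
Loading dose to hit Cmax,ss on first dose: D_load = D_maint·R ≈ 1501 × 4.36882 ≈ 6557.60 mg.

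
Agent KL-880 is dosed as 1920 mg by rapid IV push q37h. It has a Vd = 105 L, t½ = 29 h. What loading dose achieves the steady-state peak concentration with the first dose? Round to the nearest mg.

3271 mg

f = (1/2)^(37/29) ≈ 0.412978; accumulation ratio R = 1/(1−f) ≈ 1.70351.
Loading dose to hit Cmax,ss on first dose: D_load = D_maint·R ≈ 1920 × 1.70351 ≈ 3270.74 mg.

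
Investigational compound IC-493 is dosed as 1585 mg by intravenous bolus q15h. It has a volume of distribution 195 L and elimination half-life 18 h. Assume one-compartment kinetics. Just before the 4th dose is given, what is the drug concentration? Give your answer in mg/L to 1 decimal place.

f = (1/2)^(τ/t½) = (1/2)^(15/18) ≈ 0.5612.
C₀ = D/Vd = 1585/195 ≈ 8.128 mg/L.
Before the 4th dose, 3 doses have been given. Superposition: Cmin = C₀·(f + f² + … + f^3).
≈ 8.128 × (0.5612 + 0.3149 + 0.1767) ≈ 8.128 × 1.0528 ≈ 8.557 mg/L.

8.6 mg/L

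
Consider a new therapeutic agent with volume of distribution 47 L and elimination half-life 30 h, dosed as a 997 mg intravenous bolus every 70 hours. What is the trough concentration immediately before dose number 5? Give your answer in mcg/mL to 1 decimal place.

f = (1/2)^(τ/t½) = (1/2)^(70/30) ≈ 0.1984.
C₀ = D/Vd = 997/47 ≈ 21.213 mcg/mL.
Before the 5th dose, 4 doses have been given. Superposition: Cmin = C₀·(f + f² + … + f^4).
≈ 21.213 × (0.1984 + 0.0394 + 0.0078 + 0.0015) ≈ 21.213 × 0.2471 ≈ 5.242 mcg/mL.

5.2 mcg/mL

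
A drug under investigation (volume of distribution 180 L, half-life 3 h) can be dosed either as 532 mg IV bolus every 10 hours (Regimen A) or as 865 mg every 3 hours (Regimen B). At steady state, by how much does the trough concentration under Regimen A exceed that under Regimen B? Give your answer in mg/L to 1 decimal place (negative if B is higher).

Regimen A: f = (1/2)^(10/3) ≈ 0.0992; Cmin,ss = (532/180)·f/(1−f) ≈ 0.325 mg/L.
Regimen B: f = (1/2)^(3/3) ≈ 0.5000; Cmin,ss = (865/180)·f/(1−f) ≈ 4.806 mg/L.
Difference ≈ 0.325 − 4.806 ≈ -4.481 mg/L.

-4.5 mg/L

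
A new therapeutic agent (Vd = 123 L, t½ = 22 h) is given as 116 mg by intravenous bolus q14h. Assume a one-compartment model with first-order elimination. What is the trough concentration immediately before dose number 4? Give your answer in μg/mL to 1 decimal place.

f = (1/2)^(τ/t½) = (1/2)^(14/22) ≈ 0.6433.
C₀ = D/Vd = 116/123 ≈ 0.943 μg/mL.
Before the 4th dose, 3 doses have been given. Superposition: Cmin = C₀·(f + f² + … + f^3).
≈ 0.943 × (0.6433 + 0.4138 + 0.2662) ≈ 0.943 × 1.3233 ≈ 1.248 μg/mL.

1.2 μg/mL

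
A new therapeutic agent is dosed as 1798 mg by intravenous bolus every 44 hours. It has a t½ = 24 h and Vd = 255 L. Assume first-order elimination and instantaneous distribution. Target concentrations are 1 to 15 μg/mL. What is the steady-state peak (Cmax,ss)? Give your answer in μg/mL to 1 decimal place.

9.8 μg/mL

Over one 44-h interval, 44/24 ≈ 1.8333 half-lives elapse, leaving f ≈ 0.2806 of each dose.
Accumulation ratio R = 1/(1 − f) ≈ 1/0.7194 ≈ 1.3900.
Each bolus raises the concentration by D/Vd = 1798/255 ≈ 7.051 μg/mL.
Steady-state peak Cmax,ss = C₀·R ≈ 7.051 × 1.3900 ≈ 9.801 μg/mL.
Peak 9.8 μg/mL vs MTC 15 μg/mL: below toxic threshold.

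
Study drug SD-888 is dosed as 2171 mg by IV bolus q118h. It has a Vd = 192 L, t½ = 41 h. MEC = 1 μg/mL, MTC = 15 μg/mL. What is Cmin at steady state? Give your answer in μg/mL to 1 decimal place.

1.8 μg/mL

Over one 118-h interval, 118/41 ≈ 2.878 half-lives elapse, leaving f ≈ 0.1360 of each dose.
At steady state, accumulation factor R = 1/(1 − e^(−kτ)) ≈ 1.1574.
Each bolus raises the concentration by D/Vd = 2171/192 ≈ 11.307 μg/mL.
Steady-state peak Cmax,ss = C₀·R ≈ 11.307 × 1.1574 ≈ 13.087 μg/mL.
Steady-state trough Cmin,ss = Cmax,ss·f ≈ 13.087 × 0.1360 ≈ 1.780 μg/mL.
Trough 1.8 μg/mL vs MEC 1 μg/mL: adequate.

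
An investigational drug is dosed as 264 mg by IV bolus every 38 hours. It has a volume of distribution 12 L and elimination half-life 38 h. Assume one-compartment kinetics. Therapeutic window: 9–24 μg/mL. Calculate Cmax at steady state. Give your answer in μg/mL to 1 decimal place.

44.0 μg/mL

τ = 38 h = 1 half-life, so f = (1/2)^1 = 0.5.
At steady state, R = 1/(1 − 0.5) = 2/1.
Single-dose peak C₀ = D/Vd = 264/12 = 22 μg/mL.
Steady-state peak Cmax,ss = C₀·R = 22 × 2/1 ≈ 44.000 μg/mL.
Peak 44.0 μg/mL vs MTC 24 μg/mL: exceeds toxic threshold.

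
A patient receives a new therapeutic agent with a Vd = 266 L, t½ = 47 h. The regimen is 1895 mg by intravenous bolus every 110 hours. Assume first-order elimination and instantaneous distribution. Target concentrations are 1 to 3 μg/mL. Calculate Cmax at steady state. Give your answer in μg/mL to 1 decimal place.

8.9 μg/mL

Over one 110-h interval, 110/47 ≈ 2.3404 half-lives elapse, leaving f ≈ 0.1975 of each dose.
Accumulation ratio R = 1/(1 − f) ≈ 1/0.8025 ≈ 1.2461.
Each bolus raises the concentration by D/Vd = 1895/266 ≈ 7.124 μg/mL.
Steady-state peak Cmax,ss = C₀·R ≈ 7.124 × 1.2461 ≈ 8.877 μg/mL.
Peak 8.9 μg/mL vs MTC 3 μg/mL: exceeds toxic threshold.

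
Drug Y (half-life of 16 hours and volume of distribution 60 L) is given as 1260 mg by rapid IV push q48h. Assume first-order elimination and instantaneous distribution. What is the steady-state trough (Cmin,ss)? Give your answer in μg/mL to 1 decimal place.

3.0 μg/mL

The dosing interval is 3 half-lives, so f = 2^(−3) = 0.125.
Accumulation ratio R = 1/(1 − f) = 1/0.875 = 8/7.
Single-dose peak C₀ = D/Vd = 1260/60 = 21 μg/mL.
Steady-state peak Cmax,ss = C₀·R = 21 × 8/7 ≈ 24.000 μg/mL.
Steady-state trough Cmin,ss = Cmax,ss·f ≈ 24.000 × 0.125 ≈ 3.000 μg/mL.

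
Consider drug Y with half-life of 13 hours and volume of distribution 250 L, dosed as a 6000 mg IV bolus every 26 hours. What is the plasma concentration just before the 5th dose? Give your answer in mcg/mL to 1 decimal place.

8.0 mcg/mL

f = (1/2)^(τ/t½) = (1/2)^(26/13) ≈ 0.2500.
C₀ = D/Vd = 6000/250 ≈ 24.000 mcg/mL.
Before the 5th dose, 4 doses have been given. Superposition: Cmin = C₀·(f + f² + … + f^4).
≈ 24.000 × (0.2500 + 0.0625 + 0.0156 + 0.0039) ≈ 24.000 × 0.3320 ≈ 7.968 mcg/mL.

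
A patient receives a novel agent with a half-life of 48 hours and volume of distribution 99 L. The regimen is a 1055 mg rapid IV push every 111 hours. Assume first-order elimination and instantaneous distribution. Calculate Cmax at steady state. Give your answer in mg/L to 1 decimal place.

13.3 mg/L

Over one 111-h interval, 111/48 ≈ 2.3125 half-lives elapse, leaving f ≈ 0.2013 of each dose.
Accumulation ratio R = 1/(1 − f) ≈ 1/0.7987 ≈ 1.2520.
Single-dose peak C₀ = D/Vd = 1055/99 ≈ 10.657 mg/L.
Cmax,ss = C₀/(1 − f) ≈ 10.657/0.7987 ≈ 13.343 mg/L.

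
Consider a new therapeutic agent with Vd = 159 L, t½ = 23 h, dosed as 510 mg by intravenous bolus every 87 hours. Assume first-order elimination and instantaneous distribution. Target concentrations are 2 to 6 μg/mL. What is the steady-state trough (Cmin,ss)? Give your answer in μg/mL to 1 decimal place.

0.3 μg/mL

k = ln2/t½ = ln2/23 ≈ 0.030137 h⁻¹; fraction remaining f = e^(−kτ) = e^(−0.030137×87) ≈ 0.0727.
Each bolus raises the concentration by D/Vd = 510/159 ≈ 3.208 μg/mL.
Steady-state trough Cmin,ss = C₀·f/(1−f) ≈ 3.208 × 0.0727/0.9273 ≈ 0.252 μg/mL.
Trough 0.3 μg/mL vs MEC 2 μg/mL: subtherapeutic.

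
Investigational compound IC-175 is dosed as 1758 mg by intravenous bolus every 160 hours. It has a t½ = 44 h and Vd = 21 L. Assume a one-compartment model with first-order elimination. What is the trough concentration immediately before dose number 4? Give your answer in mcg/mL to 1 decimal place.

f = (1/2)^(τ/t½) = (1/2)^(160/44) ≈ 0.0804.
C₀ = D/Vd = 1758/21 ≈ 83.714 mcg/mL.
Before the 4th dose, 3 doses have been given. Superposition: Cmin = C₀·(f + f² + … + f^3).
≈ 83.714 × (0.0804 + 0.0065 + 0.0005) ≈ 83.714 × 0.0874 ≈ 7.317 mcg/mL.

7.3 mcg/mL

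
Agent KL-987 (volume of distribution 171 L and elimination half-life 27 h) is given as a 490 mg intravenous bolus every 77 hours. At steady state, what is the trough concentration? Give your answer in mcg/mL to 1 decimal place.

0.5 mcg/mL

k = ln2/t½ = ln2/27 ≈ 0.025672 h⁻¹; fraction remaining f = e^(−kτ) = e^(−0.025672×77) ≈ 0.1385.
Accumulation ratio R = 1/(1 − f) ≈ 1/0.8615 ≈ 1.1608.
Each bolus raises the concentration by D/Vd = 490/171 ≈ 2.865 mcg/mL.
Cmax,ss = C₀/(1 − f) ≈ 2.865/0.8615 ≈ 3.326 mcg/mL.
One interval later, Cmin,ss = Cmax,ss·e^(−kτ) ≈ 3.326 × 0.1385 ≈ 0.461 mcg/mL.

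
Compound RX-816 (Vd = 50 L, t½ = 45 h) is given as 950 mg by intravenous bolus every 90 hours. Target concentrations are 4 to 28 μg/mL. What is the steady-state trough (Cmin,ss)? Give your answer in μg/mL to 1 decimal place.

τ = 90 h = 2 half-lives, so f = (1/2)^2 = 0.25.
Accumulation ratio R = 1/(1 − f) = 1/0.75 = 4/3.
Single-dose peak C₀ = D/Vd = 950/50 = 19 μg/mL.
Steady-state peak Cmax,ss = C₀·R = 19 × 4/3 ≈ 25.333 μg/mL.
Steady-state trough Cmin,ss = Cmax,ss·f ≈ 25.333 × 0.25 ≈ 6.333 μg/mL.
Trough 6.3 μg/mL vs MEC 4 μg/mL: adequate.

6.3 μg/mL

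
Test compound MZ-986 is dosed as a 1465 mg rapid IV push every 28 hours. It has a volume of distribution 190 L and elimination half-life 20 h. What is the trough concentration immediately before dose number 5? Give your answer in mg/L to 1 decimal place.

4.6 mg/L

f = (1/2)^(τ/t½) = (1/2)^(28/20) ≈ 0.3789.
C₀ = D/Vd = 1465/190 ≈ 7.711 mg/L.
Before the 5th dose, 4 doses have been given. Superposition: Cmin = C₀·(f + f² + … + f^4).
≈ 7.711 × (0.3789 + 0.1436 + 0.0544 + 0.0206) ≈ 7.711 × 0.5975 ≈ 4.607 mg/L.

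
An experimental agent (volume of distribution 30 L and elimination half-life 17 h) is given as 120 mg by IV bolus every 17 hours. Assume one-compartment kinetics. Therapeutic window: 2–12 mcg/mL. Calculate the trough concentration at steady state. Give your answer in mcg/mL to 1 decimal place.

4.0 mcg/mL

The dosing interval is 1 half-life, so f = 2^(−1) = 0.5.
At steady state, R = 1/(1 − 0.5) = 2/1.
Single-dose peak C₀ = D/Vd = 120/30 = 4 mcg/mL.
Steady-state peak Cmax,ss = C₀·R = 4 × 2/1 ≈ 8.000 mcg/mL.
Steady-state trough Cmin,ss = Cmax,ss·f ≈ 8.000 × 0.5 ≈ 4.000 mcg/mL.
Trough 4.0 mcg/mL vs MEC 2 mcg/mL: adequate.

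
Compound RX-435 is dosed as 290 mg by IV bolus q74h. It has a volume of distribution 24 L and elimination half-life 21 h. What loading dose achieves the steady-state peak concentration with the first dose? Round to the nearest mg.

f = (1/2)^(74/21) ≈ 0.086942; accumulation ratio R = 1/(1−f) ≈ 1.09522.
Loading dose to hit Cmax,ss on first dose: D_load = D_maint·R ≈ 290 × 1.09522 ≈ 317.61 mg.

318 mg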